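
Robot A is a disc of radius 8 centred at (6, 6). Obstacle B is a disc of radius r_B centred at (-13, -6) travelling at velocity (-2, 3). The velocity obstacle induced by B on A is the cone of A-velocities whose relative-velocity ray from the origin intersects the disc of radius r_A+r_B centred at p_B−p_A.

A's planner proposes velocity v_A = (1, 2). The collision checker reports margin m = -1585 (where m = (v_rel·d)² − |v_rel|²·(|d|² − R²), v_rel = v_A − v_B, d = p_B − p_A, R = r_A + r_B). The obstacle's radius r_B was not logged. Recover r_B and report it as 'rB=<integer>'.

m = -1585
d = (-19, -12);  v_rel = (3, -1),  |v_rel|² = 10
v_rel×d = (3)·(-12) − (-1)·(-19) = -55
since m = R²·10 − (-55)²:  R² = (3025 + -1585) / 10 = 144
R = √144 = 12  ⇒  r_B = 12 − 8 = 4

rB=4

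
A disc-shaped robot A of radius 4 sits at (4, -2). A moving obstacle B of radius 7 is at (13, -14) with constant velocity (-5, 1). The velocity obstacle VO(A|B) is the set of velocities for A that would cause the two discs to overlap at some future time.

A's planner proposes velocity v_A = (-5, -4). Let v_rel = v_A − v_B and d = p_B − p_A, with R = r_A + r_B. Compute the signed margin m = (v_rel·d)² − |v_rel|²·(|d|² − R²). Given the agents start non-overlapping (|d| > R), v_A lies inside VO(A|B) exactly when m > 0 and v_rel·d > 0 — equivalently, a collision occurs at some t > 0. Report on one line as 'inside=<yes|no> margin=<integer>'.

d = (9, -12),  |d|² = 225;  R = 4+7 = 11,  c = 225−11² = 104
v_rel = (0, -5),  |v_rel|² = 25;  v_rel·d = (0)·(9) + (-5)·(-12) = 60
25·t² − 120·t + 104 = 0  ⇒  m = 60² − 25·104 = 1000
m = 1000 > 0,  v_rel·d = 60 > 0  ⇒  inside

inside=yes margin=1000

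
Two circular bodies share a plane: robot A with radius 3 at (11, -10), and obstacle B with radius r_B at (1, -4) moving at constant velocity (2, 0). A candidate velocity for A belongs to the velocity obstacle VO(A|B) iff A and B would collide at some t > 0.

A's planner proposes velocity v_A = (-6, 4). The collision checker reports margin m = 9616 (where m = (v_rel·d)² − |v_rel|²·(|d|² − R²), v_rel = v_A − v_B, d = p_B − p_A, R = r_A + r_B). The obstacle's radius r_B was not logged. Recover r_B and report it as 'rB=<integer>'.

m = 9616
d = (-10, 6);  v_rel = (-8, 4),  |v_rel|² = 80
v_rel×d = (-8)·(6) − (4)·(-10) = -8
since m = R²·80 − (-8)²:  R² = (64 + 9616) / 80 = 121
R = √121 = 11  ⇒  r_B = 11 − 3 = 8

rB=8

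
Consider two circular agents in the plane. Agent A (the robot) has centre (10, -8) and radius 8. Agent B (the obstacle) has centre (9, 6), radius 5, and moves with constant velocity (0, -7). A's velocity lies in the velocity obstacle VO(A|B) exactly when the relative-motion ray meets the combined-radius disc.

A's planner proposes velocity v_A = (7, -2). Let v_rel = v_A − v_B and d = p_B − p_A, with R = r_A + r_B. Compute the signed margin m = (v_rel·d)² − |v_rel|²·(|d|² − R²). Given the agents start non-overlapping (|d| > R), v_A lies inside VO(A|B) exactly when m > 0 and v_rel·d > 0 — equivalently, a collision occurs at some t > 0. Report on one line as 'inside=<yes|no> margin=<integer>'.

d = (-1, 14),  |d|² = 197;  R = 8+5 = 13,  c = 197−13² = 28
v_rel = (7, 5),  |v_rel|² = 74;  v_rel·d = (7)·(-1) + (5)·(14) = 63
74·t² − 126·t + 28 = 0  ⇒  m = 63² − 74·28 = 1897
m = 1897 > 0,  v_rel·d = 63 > 0  ⇒  inside

inside=yes margin=1897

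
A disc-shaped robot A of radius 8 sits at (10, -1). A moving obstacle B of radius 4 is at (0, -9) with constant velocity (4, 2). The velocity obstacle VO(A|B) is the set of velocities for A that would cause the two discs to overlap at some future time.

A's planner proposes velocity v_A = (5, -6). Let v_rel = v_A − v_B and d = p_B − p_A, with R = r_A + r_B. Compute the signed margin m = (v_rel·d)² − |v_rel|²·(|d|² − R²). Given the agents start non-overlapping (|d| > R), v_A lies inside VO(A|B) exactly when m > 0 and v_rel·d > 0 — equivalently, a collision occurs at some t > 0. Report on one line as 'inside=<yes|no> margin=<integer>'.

d = (-10, -8),  |d|² = 164;  R = 8+4 = 12,  c = 164−12² = 20
v_rel = (1, -8),  |v_rel|² = 65;  v_rel·d = (1)·(-10) + (-8)·(-8) = 54
65·t² − 108·t + 20 = 0  ⇒  m = 54² − 65·20 = 1616
m = 1616 > 0,  v_rel·d = 54 > 0  ⇒  inside

inside=yes margin=1616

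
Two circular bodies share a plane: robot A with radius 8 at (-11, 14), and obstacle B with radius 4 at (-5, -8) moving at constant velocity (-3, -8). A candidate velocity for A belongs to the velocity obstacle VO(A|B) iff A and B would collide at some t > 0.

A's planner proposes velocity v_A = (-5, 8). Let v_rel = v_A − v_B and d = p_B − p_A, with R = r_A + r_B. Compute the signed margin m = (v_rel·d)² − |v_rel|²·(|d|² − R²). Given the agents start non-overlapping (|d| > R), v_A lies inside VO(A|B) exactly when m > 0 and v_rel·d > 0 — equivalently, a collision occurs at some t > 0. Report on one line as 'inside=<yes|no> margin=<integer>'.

d = (6, -22),  |d|² = 520;  R = 8+4 = 12,  c = 520−12² = 376
v_rel = (-2, 16),  |v_rel|² = 260;  v_rel·d = (-2)·(6) + (16)·(-22) = -364
260·t² + 728·t + 376 = 0  ⇒  m = (-364)² − 260·376 = 34736
m = 34736 > 0,  v_rel·d = -364 < 0  ⇒  outside

inside=no margin=34736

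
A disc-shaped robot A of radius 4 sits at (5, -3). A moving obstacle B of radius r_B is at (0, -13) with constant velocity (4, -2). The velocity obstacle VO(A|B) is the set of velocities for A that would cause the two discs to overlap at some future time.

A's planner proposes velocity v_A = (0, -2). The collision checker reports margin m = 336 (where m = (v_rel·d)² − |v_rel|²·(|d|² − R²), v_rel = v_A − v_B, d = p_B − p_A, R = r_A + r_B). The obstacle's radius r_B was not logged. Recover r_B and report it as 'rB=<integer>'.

m = 336
d = (-5, -10);  v_rel = (-4, 0),  |v_rel|² = 16
v_rel×d = (-4)·(-10) − (0)·(-5) = 40
since m = R²·16 − 40²:  R² = (1600 + 336) / 16 = 121
R = √121 = 11  ⇒  r_B = 11 − 4 = 7

rB=7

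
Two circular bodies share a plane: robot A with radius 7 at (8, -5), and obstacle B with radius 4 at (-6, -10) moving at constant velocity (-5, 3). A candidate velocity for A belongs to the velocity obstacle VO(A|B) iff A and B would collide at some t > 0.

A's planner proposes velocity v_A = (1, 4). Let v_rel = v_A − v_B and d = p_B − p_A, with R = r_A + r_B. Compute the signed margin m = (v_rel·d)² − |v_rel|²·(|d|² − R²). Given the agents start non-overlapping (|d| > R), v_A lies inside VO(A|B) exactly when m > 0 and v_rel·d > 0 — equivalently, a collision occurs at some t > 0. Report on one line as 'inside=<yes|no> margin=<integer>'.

d = (-14, -5),  |d|² = 221;  R = 7+4 = 11,  c = 221−11² = 100
v_rel = (6, 1),  |v_rel|² = 37;  v_rel·d = (6)·(-14) + (1)·(-5) = -89
37·t² + 178·t + 100 = 0  ⇒  m = (-89)² − 37·100 = 4221
m = 4221 > 0,  v_rel·d = -89 < 0  ⇒  outside

inside=no margin=4221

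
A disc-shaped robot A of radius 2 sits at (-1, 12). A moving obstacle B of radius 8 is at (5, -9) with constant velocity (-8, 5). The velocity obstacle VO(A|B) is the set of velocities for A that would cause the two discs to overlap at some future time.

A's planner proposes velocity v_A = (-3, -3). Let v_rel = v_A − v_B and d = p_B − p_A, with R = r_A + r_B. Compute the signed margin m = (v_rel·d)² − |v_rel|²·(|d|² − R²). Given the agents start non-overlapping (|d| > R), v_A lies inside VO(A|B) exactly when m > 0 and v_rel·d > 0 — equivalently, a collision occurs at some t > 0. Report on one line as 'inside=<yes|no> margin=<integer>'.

d = (6, -21),  |d|² = 477;  R = 2+8 = 10,  c = 477−10² = 377
v_rel = (5, -8),  |v_rel|² = 89;  v_rel·d = (5)·(6) + (-8)·(-21) = 198
89·t² − 396·t + 377 = 0  ⇒  m = 198² − 89·377 = 5651
m = 5651 > 0,  v_rel·d = 198 > 0  ⇒  inside

inside=yes margin=5651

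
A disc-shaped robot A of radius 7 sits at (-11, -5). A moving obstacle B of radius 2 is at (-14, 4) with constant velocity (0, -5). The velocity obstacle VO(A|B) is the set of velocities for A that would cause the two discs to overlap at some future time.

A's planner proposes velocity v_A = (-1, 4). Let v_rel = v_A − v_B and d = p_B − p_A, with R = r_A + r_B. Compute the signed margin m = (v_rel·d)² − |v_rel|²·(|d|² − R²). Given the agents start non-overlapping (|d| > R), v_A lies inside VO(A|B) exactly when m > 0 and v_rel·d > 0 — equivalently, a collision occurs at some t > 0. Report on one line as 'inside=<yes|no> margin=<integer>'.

d = (-3, 9),  |d|² = 90;  R = 7+2 = 9,  c = 90−9² = 9
v_rel = (-1, 9),  |v_rel|² = 82;  v_rel·d = (-1)·(-3) + (9)·(9) = 84
82·t² − 168·t + 9 = 0  ⇒  m = 84² − 82·9 = 6318
m = 6318 > 0,  v_rel·d = 84 > 0  ⇒  inside

inside=yes margin=6318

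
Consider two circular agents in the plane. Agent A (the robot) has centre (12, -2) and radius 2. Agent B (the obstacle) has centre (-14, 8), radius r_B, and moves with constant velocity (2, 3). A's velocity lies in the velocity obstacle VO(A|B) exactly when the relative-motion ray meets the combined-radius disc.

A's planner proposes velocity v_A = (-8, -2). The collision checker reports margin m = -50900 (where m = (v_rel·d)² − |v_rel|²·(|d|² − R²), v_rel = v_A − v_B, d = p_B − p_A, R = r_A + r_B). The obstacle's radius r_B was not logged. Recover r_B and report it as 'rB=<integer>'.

m = -50900
d = (-26, 10);  v_rel = (-10, -5),  |v_rel|² = 125
v_rel×d = (-10)·(10) − (-5)·(-26) = -230
since m = R²·125 − (-230)²:  R² = (52900 + -50900) / 125 = 16
R = √16 = 4  ⇒  r_B = 4 − 2 = 2

rB=2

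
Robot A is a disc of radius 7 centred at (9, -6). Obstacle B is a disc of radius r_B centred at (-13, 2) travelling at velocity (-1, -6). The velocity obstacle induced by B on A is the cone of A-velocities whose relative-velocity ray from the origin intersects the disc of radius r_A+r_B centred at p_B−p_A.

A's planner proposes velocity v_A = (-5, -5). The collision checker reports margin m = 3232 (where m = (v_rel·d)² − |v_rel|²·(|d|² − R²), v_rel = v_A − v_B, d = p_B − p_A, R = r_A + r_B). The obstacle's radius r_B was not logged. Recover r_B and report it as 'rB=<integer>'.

m = 3232
d = (-22, 8);  v_rel = (-4, 1),  |v_rel|² = 17
v_rel×d = (-4)·(8) − (1)·(-22) = -10
since m = R²·17 − (-10)²:  R² = (100 + 3232) / 17 = 196
R = √196 = 14  ⇒  r_B = 14 − 7 = 7

rB=7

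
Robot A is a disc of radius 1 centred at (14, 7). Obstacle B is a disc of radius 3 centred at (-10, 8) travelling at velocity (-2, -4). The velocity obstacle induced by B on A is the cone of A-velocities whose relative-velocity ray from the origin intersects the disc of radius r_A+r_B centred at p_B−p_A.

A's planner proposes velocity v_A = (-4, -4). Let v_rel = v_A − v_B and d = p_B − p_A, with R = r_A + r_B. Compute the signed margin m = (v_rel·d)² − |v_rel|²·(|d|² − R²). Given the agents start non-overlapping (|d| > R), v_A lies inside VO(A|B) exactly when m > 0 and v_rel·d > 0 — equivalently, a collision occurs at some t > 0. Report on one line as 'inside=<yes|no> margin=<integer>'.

d = (-24, 1),  |d|² = 577;  R = 1+3 = 4,  c = 577−4² = 561
v_rel = (-2, 0),  |v_rel|² = 4;  v_rel·d = (-2)·(-24) + (0)·(1) = 48
4·t² − 96·t + 561 = 0  ⇒  m = 48² − 4·561 = 60
m = 60 > 0,  v_rel·d = 48 > 0  ⇒  inside

inside=yes margin=60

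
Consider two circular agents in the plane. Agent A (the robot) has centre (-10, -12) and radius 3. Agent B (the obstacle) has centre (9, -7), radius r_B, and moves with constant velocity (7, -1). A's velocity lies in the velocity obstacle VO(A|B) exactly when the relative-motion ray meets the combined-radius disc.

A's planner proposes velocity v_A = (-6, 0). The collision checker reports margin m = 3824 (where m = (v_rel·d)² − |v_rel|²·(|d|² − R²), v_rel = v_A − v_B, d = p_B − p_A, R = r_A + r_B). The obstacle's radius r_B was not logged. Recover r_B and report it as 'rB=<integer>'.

m = 3824
d = (19, 5);  v_rel = (-13, 1),  |v_rel|² = 170
v_rel×d = (-13)·(5) − (1)·(19) = -84
since m = R²·170 − (-84)²:  R² = (7056 + 3824) / 170 = 64
R = √64 = 8  ⇒  r_B = 8 − 3 = 5

rB=5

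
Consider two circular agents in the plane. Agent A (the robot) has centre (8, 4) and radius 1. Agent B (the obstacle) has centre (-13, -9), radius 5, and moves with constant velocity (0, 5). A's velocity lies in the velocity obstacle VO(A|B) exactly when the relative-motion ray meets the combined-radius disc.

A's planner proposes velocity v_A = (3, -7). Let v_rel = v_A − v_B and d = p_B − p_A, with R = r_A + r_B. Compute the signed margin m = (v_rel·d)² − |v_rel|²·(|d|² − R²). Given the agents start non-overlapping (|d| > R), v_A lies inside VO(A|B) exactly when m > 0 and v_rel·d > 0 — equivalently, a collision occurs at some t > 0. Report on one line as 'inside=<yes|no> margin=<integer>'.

d = (-21, -13),  |d|² = 610;  R = 1+5 = 6,  c = 610−6² = 574
v_rel = (3, -12),  |v_rel|² = 153;  v_rel·d = (3)·(-21) + (-12)·(-13) = 93
153·t² − 186·t + 574 = 0  ⇒  m = 93² − 153·574 = -79173
m = -79173 < 0,  v_rel·d = 93 > 0  ⇒  outside

inside=no margin=-79173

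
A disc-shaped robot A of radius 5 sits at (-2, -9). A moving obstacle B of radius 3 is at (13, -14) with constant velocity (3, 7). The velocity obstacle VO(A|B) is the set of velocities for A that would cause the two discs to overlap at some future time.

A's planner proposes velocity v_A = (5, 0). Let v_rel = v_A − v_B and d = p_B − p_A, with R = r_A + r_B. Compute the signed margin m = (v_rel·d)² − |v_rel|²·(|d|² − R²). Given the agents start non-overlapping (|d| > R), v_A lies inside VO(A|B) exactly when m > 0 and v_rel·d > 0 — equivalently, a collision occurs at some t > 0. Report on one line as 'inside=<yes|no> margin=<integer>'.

d = (15, -5),  |d|² = 250;  R = 5+3 = 8,  c = 250−8² = 186
v_rel = (2, -7),  |v_rel|² = 53;  v_rel·d = (2)·(15) + (-7)·(-5) = 65
53·t² − 130·t + 186 = 0  ⇒  m = 65² − 53·186 = -5633
m = -5633 < 0,  v_rel·d = 65 > 0  ⇒  outside

inside=no margin=-5633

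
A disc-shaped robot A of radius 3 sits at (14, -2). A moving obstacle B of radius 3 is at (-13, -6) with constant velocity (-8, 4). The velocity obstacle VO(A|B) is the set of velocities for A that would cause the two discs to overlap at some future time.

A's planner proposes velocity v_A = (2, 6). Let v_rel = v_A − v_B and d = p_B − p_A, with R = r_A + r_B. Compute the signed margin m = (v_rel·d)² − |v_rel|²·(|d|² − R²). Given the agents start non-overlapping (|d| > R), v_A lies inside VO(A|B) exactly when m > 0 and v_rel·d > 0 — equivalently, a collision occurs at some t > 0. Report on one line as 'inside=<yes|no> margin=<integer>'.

d = (-27, -4),  |d|² = 745;  R = 3+3 = 6,  c = 745−6² = 709
v_rel = (10, 2),  |v_rel|² = 104;  v_rel·d = (10)·(-27) + (2)·(-4) = -278
104·t² + 556·t + 709 = 0  ⇒  m = (-278)² − 104·709 = 3548
m = 3548 > 0,  v_rel·d = -278 < 0  ⇒  outside

inside=no margin=3548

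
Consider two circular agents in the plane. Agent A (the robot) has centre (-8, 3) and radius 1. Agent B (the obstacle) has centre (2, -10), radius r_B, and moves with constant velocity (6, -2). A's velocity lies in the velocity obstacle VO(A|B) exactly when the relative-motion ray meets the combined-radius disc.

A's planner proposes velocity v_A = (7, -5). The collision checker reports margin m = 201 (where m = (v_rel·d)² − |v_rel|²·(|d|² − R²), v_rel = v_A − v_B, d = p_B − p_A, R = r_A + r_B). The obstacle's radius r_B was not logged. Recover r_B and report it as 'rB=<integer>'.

m = 201
d = (10, -13);  v_rel = (1, -3),  |v_rel|² = 10
v_rel×d = (1)·(-13) − (-3)·(10) = 17
since m = R²·10 − 17²:  R² = (289 + 201) / 10 = 49
R = √49 = 7  ⇒  r_B = 7 − 1 = 6

rB=6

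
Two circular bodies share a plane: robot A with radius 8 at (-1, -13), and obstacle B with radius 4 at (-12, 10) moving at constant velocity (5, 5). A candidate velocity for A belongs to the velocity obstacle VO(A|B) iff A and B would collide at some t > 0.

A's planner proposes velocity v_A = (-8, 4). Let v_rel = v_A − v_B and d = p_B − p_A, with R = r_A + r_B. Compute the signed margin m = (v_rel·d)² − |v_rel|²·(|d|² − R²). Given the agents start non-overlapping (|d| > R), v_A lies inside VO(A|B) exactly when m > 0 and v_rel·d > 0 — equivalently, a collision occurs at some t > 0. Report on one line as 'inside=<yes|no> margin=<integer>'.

d = (-11, 23),  |d|² = 650;  R = 8+4 = 12,  c = 650−12² = 506
v_rel = (-13, -1),  |v_rel|² = 170;  v_rel·d = (-13)·(-11) + (-1)·(23) = 120
170·t² − 240·t + 506 = 0  ⇒  m = 120² − 170·506 = -71620
m = -71620 < 0,  v_rel·d = 120 > 0  ⇒  outside

inside=no margin=-71620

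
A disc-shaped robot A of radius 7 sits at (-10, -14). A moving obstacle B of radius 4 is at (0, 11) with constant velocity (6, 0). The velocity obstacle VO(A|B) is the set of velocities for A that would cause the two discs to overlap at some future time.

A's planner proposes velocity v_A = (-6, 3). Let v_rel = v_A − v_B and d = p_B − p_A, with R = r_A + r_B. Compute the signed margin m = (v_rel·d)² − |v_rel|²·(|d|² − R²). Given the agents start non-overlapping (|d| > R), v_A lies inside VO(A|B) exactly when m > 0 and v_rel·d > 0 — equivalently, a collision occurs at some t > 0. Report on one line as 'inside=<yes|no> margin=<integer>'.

d = (10, 25),  |d|² = 725;  R = 7+4 = 11,  c = 725−11² = 604
v_rel = (-12, 3),  |v_rel|² = 153;  v_rel·d = (-12)·(10) + (3)·(25) = -45
153·t² + 90·t + 604 = 0  ⇒  m = (-45)² − 153·604 = -90387
m = -90387 < 0,  v_rel·d = -45 < 0  ⇒  outside

inside=no margin=-90387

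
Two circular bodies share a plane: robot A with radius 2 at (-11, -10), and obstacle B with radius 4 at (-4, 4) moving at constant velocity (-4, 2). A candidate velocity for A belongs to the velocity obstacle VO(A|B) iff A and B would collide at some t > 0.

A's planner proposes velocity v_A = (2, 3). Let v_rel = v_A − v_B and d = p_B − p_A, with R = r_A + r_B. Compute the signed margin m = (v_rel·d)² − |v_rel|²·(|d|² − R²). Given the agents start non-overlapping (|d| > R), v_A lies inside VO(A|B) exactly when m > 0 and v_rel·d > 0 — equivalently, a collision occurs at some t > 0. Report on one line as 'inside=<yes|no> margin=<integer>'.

d = (7, 14),  |d|² = 245;  R = 2+4 = 6,  c = 245−6² = 209
v_rel = (6, 1),  |v_rel|² = 37;  v_rel·d = (6)·(7) + (1)·(14) = 56
37·t² − 112·t + 209 = 0  ⇒  m = 56² − 37·209 = -4597
m = -4597 < 0,  v_rel·d = 56 > 0  ⇒  outside

inside=no margin=-4597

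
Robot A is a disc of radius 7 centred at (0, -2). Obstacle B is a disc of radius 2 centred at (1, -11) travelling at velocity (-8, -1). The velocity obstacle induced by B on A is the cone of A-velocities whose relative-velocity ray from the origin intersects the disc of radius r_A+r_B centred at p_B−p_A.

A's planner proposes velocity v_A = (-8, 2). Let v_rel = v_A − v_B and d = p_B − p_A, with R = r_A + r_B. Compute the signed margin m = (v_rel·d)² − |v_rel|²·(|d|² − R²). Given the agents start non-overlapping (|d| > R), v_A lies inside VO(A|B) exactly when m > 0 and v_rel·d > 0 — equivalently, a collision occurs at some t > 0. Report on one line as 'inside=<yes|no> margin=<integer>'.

d = (1, -9),  |d|² = 82;  R = 7+2 = 9,  c = 82−9² = 1
v_rel = (0, 3),  |v_rel|² = 9;  v_rel·d = (0)·(1) + (3)·(-9) = -27
9·t² + 54·t + 1 = 0  ⇒  m = (-27)² − 9·1 = 720
m = 720 > 0,  v_rel·d = -27 < 0  ⇒  outside

inside=no margin=720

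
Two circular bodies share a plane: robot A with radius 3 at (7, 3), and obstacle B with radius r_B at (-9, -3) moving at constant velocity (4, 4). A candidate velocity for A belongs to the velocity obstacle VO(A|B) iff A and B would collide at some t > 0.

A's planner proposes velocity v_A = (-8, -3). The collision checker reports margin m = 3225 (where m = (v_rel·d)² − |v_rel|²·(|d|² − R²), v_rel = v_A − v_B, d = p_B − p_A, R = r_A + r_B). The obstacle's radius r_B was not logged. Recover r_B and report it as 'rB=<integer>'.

m = 3225
d = (-16, -6);  v_rel = (-12, -7),  |v_rel|² = 193
v_rel×d = (-12)·(-6) − (-7)·(-16) = -40
since m = R²·193 − (-40)²:  R² = (1600 + 3225) / 193 = 25
R = √25 = 5  ⇒  r_B = 5 − 3 = 2

rB=2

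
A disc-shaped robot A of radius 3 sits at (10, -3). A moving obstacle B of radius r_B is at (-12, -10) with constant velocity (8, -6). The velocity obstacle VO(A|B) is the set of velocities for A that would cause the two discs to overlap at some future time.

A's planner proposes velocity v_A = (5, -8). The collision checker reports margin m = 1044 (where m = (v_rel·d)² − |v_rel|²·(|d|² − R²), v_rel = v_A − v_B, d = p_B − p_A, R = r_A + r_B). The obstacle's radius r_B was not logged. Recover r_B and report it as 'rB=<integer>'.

m = 1044
d = (-22, -7);  v_rel = (-3, -2),  |v_rel|² = 13
v_rel×d = (-3)·(-7) − (-2)·(-22) = -23
since m = R²·13 − (-23)²:  R² = (529 + 1044) / 13 = 121
R = √121 = 11  ⇒  r_B = 11 − 3 = 8

rB=8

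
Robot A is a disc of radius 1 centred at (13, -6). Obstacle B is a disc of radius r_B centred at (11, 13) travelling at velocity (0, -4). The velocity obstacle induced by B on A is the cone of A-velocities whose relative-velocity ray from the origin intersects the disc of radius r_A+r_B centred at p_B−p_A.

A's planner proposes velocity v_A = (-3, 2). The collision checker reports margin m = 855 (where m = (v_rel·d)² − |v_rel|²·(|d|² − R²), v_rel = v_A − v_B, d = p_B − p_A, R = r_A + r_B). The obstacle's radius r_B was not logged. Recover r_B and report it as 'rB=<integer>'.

m = 855
d = (-2, 19);  v_rel = (-3, 6),  |v_rel|² = 45
v_rel×d = (-3)·(19) − (6)·(-2) = -45
since m = R²·45 − (-45)²:  R² = (2025 + 855) / 45 = 64
R = √64 = 8  ⇒  r_B = 8 − 1 = 7

rB=7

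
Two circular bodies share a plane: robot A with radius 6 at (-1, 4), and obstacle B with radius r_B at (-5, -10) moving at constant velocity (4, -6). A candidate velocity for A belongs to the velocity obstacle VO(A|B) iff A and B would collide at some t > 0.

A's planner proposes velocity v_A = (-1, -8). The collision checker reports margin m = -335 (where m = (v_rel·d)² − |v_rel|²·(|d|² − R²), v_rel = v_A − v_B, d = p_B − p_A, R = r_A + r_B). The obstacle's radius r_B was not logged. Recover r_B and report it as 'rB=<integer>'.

m = -335
d = (-4, -14);  v_rel = (-5, -2),  |v_rel|² = 29
v_rel×d = (-5)·(-14) − (-2)·(-4) = 62
since m = R²·29 − 62²:  R² = (3844 + -335) / 29 = 121
R = √121 = 11  ⇒  r_B = 11 − 6 = 5

rB=5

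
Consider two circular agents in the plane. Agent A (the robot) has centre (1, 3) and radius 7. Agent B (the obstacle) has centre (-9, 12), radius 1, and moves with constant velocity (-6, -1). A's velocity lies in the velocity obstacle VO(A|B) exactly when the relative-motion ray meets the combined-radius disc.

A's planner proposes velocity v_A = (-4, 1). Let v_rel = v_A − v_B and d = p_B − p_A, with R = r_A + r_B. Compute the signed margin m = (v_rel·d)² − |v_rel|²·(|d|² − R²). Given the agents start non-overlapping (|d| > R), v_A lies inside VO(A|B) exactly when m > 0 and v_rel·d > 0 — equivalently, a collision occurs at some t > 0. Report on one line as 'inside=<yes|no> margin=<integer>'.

d = (-10, 9),  |d|² = 181;  R = 7+1 = 8,  c = 181−8² = 117
v_rel = (2, 2),  |v_rel|² = 8;  v_rel·d = (2)·(-10) + (2)·(9) = -2
8·t² + 4·t + 117 = 0  ⇒  m = (-2)² − 8·117 = -932
m = -932 < 0,  v_rel·d = -2 < 0  ⇒  outside

inside=no margin=-932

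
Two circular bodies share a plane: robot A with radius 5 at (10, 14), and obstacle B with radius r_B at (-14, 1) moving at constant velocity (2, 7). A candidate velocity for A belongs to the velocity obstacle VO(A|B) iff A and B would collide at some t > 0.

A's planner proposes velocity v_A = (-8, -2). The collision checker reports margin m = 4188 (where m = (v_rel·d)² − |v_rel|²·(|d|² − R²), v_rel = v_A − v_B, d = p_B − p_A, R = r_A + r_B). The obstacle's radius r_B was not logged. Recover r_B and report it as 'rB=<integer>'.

m = 4188
d = (-24, -13);  v_rel = (-10, -9),  |v_rel|² = 181
v_rel×d = (-10)·(-13) − (-9)·(-24) = -86
since m = R²·181 − (-86)²:  R² = (7396 + 4188) / 181 = 64
R = √64 = 8  ⇒  r_B = 8 − 5 = 3

rB=3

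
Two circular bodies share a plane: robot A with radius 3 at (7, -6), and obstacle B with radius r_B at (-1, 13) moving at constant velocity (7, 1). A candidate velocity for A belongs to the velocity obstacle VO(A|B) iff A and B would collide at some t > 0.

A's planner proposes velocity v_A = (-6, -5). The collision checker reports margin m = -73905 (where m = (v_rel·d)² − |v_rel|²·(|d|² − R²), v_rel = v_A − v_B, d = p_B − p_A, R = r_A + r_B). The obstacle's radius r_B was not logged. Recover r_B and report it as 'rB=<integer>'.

m = -73905
d = (-8, 19);  v_rel = (-13, -6),  |v_rel|² = 205
v_rel×d = (-13)·(19) − (-6)·(-8) = -295
since m = R²·205 − (-295)²:  R² = (87025 + -73905) / 205 = 64
R = √64 = 8  ⇒  r_B = 8 − 3 = 5

rB=5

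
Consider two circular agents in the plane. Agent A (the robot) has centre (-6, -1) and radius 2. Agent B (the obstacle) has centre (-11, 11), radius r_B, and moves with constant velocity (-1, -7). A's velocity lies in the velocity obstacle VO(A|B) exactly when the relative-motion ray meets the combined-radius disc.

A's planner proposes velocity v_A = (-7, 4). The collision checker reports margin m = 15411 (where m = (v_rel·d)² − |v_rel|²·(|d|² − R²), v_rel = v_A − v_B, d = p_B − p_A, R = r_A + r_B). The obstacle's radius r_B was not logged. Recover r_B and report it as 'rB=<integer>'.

m = 15411
d = (-5, 12);  v_rel = (-6, 11),  |v_rel|² = 157
v_rel×d = (-6)·(12) − (11)·(-5) = -17
since m = R²·157 − (-17)²:  R² = (289 + 15411) / 157 = 100
R = √100 = 10  ⇒  r_B = 10 − 2 = 8

rB=8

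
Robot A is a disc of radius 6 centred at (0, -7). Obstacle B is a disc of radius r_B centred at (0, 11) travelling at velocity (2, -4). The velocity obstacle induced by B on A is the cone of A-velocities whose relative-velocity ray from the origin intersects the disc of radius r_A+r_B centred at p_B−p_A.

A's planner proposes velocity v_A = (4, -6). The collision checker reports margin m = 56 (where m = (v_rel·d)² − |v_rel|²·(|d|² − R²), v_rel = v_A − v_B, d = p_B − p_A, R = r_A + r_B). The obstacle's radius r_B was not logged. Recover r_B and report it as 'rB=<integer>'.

m = 56
d = (0, 18);  v_rel = (2, -2),  |v_rel|² = 8
v_rel×d = (2)·(18) − (-2)·(0) = 36
since m = R²·8 − 36²:  R² = (1296 + 56) / 8 = 169
R = √169 = 13  ⇒  r_B = 13 − 6 = 7

rB=7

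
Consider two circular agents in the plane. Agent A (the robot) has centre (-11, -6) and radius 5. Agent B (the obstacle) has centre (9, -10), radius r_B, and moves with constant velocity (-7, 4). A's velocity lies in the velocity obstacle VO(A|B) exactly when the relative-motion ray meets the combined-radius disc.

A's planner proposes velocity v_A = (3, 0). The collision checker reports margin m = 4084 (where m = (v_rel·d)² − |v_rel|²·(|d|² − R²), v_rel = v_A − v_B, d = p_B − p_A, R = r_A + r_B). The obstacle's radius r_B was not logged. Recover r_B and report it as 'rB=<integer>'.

m = 4084
d = (20, -4);  v_rel = (10, -4),  |v_rel|² = 116
v_rel×d = (10)·(-4) − (-4)·(20) = 40
since m = R²·116 − 40²:  R² = (1600 + 4084) / 116 = 49
R = √49 = 7  ⇒  r_B = 7 − 5 = 2

rB=2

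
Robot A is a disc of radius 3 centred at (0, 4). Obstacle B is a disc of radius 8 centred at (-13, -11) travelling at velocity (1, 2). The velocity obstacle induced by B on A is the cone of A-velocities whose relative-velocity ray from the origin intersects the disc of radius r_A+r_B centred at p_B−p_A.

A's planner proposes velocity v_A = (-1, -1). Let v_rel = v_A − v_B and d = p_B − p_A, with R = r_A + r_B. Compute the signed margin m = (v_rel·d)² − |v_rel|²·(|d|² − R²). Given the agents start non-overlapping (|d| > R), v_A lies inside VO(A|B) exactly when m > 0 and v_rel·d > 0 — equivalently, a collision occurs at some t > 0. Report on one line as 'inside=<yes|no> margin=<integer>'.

d = (-13, -15),  |d|² = 394;  R = 3+8 = 11,  c = 394−11² = 273
v_rel = (-2, -3),  |v_rel|² = 13;  v_rel·d = (-2)·(-13) + (-3)·(-15) = 71
13·t² − 142·t + 273 = 0  ⇒  m = 71² − 13·273 = 1492
m = 1492 > 0,  v_rel·d = 71 > 0  ⇒  inside

inside=yes margin=1492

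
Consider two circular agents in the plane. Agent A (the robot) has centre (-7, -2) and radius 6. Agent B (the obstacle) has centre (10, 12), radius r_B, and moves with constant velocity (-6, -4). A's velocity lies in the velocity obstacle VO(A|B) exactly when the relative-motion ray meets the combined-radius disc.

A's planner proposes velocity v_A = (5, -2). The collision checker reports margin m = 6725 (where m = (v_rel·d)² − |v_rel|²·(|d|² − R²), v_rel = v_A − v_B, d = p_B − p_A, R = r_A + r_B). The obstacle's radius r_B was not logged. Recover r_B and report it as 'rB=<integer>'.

m = 6725
d = (17, 14);  v_rel = (11, 2),  |v_rel|² = 125
v_rel×d = (11)·(14) − (2)·(17) = 120
since m = R²·125 − 120²:  R² = (14400 + 6725) / 125 = 169
R = √169 = 13  ⇒  r_B = 13 − 6 = 7

rB=7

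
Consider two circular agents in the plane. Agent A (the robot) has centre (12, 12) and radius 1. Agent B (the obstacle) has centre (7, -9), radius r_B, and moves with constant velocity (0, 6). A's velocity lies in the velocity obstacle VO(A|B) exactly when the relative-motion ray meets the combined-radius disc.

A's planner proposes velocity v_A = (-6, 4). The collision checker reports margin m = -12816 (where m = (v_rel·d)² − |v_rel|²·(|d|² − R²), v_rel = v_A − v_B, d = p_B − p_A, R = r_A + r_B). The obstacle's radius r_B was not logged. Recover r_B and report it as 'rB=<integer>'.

m = -12816
d = (-5, -21);  v_rel = (-6, -2),  |v_rel|² = 40
v_rel×d = (-6)·(-21) − (-2)·(-5) = 116
since m = R²·40 − 116²:  R² = (13456 + -12816) / 40 = 16
R = √16 = 4  ⇒  r_B = 4 − 1 = 3

rB=3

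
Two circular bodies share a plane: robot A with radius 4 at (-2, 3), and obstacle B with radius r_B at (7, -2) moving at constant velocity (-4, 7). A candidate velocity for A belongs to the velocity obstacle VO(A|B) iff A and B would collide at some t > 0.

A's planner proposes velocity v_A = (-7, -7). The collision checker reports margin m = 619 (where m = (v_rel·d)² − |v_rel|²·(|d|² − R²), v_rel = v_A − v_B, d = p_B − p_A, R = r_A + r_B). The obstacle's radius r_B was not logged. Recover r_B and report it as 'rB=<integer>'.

m = 619
d = (9, -5);  v_rel = (-3, -14),  |v_rel|² = 205
v_rel×d = (-3)·(-5) − (-14)·(9) = 141
since m = R²·205 − 141²:  R² = (19881 + 619) / 205 = 100
R = √100 = 10  ⇒  r_B = 10 − 4 = 6

rB=6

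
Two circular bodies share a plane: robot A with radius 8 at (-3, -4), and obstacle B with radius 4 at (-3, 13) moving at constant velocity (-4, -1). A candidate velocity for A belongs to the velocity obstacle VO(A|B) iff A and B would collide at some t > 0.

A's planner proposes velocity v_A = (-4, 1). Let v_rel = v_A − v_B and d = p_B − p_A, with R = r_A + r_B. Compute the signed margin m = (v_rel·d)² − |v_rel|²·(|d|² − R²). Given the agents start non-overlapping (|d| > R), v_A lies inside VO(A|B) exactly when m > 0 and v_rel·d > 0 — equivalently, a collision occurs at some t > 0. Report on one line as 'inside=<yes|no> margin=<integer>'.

d = (0, 17),  |d|² = 289;  R = 8+4 = 12,  c = 289−12² = 145
v_rel = (0, 2),  |v_rel|² = 4;  v_rel·d = (0)·(0) + (2)·(17) = 34
4·t² − 68·t + 145 = 0  ⇒  m = 34² − 4·145 = 576
m = 576 > 0,  v_rel·d = 34 > 0  ⇒  inside

inside=yes margin=576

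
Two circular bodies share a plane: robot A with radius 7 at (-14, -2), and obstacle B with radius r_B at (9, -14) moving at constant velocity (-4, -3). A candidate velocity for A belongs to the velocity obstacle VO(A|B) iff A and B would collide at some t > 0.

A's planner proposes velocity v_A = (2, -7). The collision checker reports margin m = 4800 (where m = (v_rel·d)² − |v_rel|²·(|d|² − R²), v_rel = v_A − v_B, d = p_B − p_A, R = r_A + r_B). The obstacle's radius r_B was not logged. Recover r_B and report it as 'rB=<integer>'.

m = 4800
d = (23, -12);  v_rel = (6, -4),  |v_rel|² = 52
v_rel×d = (6)·(-12) − (-4)·(23) = 20
since m = R²·52 − 20²:  R² = (400 + 4800) / 52 = 100
R = √100 = 10  ⇒  r_B = 10 − 7 = 3

rB=3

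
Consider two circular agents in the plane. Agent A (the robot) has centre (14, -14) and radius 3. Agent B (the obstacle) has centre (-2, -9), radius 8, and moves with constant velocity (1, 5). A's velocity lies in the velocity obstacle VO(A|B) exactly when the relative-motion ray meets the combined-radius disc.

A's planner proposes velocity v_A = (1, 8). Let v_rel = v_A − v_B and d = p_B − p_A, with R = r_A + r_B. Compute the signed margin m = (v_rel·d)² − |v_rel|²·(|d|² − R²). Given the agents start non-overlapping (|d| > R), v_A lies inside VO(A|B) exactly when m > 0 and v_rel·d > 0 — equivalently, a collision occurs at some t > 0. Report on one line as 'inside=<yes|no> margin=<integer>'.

d = (-16, 5),  |d|² = 281;  R = 3+8 = 11,  c = 281−11² = 160
v_rel = (0, 3),  |v_rel|² = 9;  v_rel·d = (0)·(-16) + (3)·(5) = 15
9·t² − 30·t + 160 = 0  ⇒  m = 15² − 9·160 = -1215
m = -1215 < 0,  v_rel·d = 15 > 0  ⇒  outside

inside=no margin=-1215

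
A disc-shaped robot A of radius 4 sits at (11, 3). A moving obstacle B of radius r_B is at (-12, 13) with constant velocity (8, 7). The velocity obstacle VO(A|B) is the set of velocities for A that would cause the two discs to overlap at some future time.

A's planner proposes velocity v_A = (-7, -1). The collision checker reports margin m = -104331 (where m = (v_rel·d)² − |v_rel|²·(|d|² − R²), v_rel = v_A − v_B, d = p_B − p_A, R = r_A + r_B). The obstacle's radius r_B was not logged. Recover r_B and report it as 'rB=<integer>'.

m = -104331
d = (-23, 10);  v_rel = (-15, -8),  |v_rel|² = 289
v_rel×d = (-15)·(10) − (-8)·(-23) = -334
since m = R²·289 − (-334)²:  R² = (111556 + -104331) / 289 = 25
R = √25 = 5  ⇒  r_B = 5 − 4 = 1

rB=1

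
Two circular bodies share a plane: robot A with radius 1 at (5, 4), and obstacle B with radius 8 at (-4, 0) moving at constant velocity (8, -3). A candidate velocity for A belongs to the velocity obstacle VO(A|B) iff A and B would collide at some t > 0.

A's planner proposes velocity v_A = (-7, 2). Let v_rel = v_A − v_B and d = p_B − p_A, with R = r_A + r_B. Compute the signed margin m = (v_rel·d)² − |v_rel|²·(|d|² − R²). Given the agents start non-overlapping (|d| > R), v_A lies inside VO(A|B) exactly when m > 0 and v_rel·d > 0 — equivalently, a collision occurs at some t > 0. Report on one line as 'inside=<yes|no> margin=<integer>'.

d = (-9, -4),  |d|² = 97;  R = 1+8 = 9,  c = 97−9² = 16
v_rel = (-15, 5),  |v_rel|² = 250;  v_rel·d = (-15)·(-9) + (5)·(-4) = 115
250·t² − 230·t + 16 = 0  ⇒  m = 115² − 250·16 = 9225
m = 9225 > 0,  v_rel·d = 115 > 0  ⇒  inside

inside=yes margin=9225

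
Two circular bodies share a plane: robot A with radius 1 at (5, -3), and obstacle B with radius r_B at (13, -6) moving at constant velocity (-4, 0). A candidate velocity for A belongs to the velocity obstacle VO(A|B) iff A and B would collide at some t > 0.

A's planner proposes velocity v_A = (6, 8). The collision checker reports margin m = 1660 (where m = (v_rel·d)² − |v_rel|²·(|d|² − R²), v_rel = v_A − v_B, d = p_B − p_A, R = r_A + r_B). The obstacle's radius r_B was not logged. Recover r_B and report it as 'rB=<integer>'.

m = 1660
d = (8, -3);  v_rel = (10, 8),  |v_rel|² = 164
v_rel×d = (10)·(-3) − (8)·(8) = -94
since m = R²·164 − (-94)²:  R² = (8836 + 1660) / 164 = 64
R = √64 = 8  ⇒  r_B = 8 − 1 = 7

rB=7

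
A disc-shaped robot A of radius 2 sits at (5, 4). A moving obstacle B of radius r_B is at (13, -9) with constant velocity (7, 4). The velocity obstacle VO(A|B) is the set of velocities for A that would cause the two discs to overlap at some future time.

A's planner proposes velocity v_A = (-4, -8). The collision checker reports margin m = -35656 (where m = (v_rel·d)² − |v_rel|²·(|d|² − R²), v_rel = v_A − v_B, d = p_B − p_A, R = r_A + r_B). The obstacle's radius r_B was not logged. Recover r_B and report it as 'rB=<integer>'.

m = -35656
d = (8, -13);  v_rel = (-11, -12),  |v_rel|² = 265
v_rel×d = (-11)·(-13) − (-12)·(8) = 239
since m = R²·265 − 239²:  R² = (57121 + -35656) / 265 = 81
R = √81 = 9  ⇒  r_B = 9 − 2 = 7

rB=7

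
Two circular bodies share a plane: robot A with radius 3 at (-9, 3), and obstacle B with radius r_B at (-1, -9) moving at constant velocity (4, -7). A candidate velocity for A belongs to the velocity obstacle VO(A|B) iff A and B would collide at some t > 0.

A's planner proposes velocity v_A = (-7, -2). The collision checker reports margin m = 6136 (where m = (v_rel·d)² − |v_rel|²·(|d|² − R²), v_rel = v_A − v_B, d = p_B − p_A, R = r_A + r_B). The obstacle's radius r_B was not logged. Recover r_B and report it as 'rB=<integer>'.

m = 6136
d = (8, -12);  v_rel = (-11, 5),  |v_rel|² = 146
v_rel×d = (-11)·(-12) − (5)·(8) = 92
since m = R²·146 − 92²:  R² = (8464 + 6136) / 146 = 100
R = √100 = 10  ⇒  r_B = 10 − 3 = 7

rB=7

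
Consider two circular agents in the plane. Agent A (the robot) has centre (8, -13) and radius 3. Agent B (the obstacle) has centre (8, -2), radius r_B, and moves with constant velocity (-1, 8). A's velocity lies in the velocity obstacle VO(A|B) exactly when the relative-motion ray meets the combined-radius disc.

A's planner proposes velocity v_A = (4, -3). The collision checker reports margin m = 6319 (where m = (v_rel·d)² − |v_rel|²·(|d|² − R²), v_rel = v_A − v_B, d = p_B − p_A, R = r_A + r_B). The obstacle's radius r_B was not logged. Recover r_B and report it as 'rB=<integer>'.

m = 6319
d = (0, 11);  v_rel = (5, -11),  |v_rel|² = 146
v_rel×d = (5)·(11) − (-11)·(0) = 55
since m = R²·146 − 55²:  R² = (3025 + 6319) / 146 = 64
R = √64 = 8  ⇒  r_B = 8 − 3 = 5

rB=5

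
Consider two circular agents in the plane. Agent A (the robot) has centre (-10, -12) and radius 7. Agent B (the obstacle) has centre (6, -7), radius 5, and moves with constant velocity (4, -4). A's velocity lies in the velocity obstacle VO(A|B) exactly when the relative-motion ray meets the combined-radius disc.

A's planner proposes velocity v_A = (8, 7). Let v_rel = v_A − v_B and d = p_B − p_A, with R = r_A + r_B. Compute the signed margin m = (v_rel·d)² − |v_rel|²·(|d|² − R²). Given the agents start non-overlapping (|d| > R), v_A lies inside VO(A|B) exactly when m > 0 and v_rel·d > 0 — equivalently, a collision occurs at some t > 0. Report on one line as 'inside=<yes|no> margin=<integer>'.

d = (16, 5),  |d|² = 281;  R = 7+5 = 12,  c = 281−12² = 137
v_rel = (4, 11),  |v_rel|² = 137;  v_rel·d = (4)·(16) + (11)·(5) = 119
137·t² − 238·t + 137 = 0  ⇒  m = 119² − 137·137 = -4608
m = -4608 < 0,  v_rel·d = 119 > 0  ⇒  outside

inside=no margin=-4608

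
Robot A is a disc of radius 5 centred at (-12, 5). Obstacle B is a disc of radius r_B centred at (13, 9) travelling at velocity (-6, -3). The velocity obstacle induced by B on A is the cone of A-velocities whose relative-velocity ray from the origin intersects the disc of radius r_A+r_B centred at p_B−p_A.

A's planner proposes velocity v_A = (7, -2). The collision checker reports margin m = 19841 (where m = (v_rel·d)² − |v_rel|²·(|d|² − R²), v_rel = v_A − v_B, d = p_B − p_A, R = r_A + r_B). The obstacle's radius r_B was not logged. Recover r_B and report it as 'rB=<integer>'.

m = 19841
d = (25, 4);  v_rel = (13, 1),  |v_rel|² = 170
v_rel×d = (13)·(4) − (1)·(25) = 27
since m = R²·170 − 27²:  R² = (729 + 19841) / 170 = 121
R = √121 = 11  ⇒  r_B = 11 − 5 = 6

rB=6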